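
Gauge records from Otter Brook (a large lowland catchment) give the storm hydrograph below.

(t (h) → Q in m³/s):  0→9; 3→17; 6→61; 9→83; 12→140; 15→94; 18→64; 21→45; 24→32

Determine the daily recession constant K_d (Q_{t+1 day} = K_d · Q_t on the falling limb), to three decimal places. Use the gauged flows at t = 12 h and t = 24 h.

K_d ≈ 0.052

Between t = 12 h and t = 24 h the flow falls from 140 to 32 m³/s over 4×3 h = 12 h.
Per-interval ratio K = (32/140)^(1/4) = 0.6914; K_d = K^(24/3) = 0.052.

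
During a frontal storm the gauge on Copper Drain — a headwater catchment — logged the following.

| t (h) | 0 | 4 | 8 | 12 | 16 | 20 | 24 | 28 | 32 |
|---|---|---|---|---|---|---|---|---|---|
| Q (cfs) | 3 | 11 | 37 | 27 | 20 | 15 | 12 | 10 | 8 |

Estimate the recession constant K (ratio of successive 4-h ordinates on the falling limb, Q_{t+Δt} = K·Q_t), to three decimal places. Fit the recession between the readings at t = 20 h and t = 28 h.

Using the recession-limb readings at t = 20 h and t = 28 h: Q falls from 15 to 10 cfs over 2 intervals.
K = (Q₂/Q₁)^(1/2) = (10/15)^(1/2) = 0.816.

K ≈ 0.816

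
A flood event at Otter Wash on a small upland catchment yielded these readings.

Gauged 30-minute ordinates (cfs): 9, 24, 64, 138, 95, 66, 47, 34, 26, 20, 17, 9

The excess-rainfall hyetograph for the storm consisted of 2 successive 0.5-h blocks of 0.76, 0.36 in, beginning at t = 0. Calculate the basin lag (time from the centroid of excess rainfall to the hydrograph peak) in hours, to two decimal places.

t_L ≈ 1.09 h

Centroid of excess rainfall: t_c = Σ P_i·t̄_i / ΣP_i = 0.4107 h (block centres at 0.25, 0.75 h).
Hydrograph peak occurs at t = 1.5 h, so basin lag t_L = 1.5 − 0.4107 = 1.09 h.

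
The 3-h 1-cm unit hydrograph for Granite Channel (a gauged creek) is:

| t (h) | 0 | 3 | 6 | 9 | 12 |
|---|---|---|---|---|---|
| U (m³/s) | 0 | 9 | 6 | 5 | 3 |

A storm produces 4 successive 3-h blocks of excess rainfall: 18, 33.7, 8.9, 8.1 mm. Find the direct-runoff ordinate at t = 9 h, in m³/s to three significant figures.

By discrete convolution, Q_j = Σ (P_i / 10 mm) · U_{j−i}.
At t = 9 h (j=3): Q = (18/10)·5 + (33.7/10)·6 + (8.9/10)·9 + (8.1/10)·0 = 37.2 m³/s.

Q ≈ 37.2 m³/s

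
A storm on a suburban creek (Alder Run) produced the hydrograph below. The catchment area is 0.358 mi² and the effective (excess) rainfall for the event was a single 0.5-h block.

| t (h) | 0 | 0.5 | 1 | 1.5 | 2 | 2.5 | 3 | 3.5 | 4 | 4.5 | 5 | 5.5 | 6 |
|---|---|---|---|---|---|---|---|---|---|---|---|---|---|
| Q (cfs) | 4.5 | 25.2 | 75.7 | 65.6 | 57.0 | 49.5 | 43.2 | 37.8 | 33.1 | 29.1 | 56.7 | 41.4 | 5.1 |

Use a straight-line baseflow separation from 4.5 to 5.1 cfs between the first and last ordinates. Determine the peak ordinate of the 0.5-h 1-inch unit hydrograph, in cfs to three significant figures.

U_p ≈ 71.2 cfs

Direct runoff: 0.00, 20.65, 71.10, 60.95, 52.30, 44.75, 38.40, 32.95, 28.20, 24.15, 51.70, 36.35, 0.00 cfs; ΣQ_DR = 461.5 cfs, peak = 71.10 cfs.
Runoff depth d = ΣQ_DR·Δt / A = 461.5 × 1800 / (0.358 mi²) = 0.9988 in.
The 1-inch UH is the DRH scaled by (1 in)/d, so U_p = 71.10 × 1/0.9988 = 71.2 cfs.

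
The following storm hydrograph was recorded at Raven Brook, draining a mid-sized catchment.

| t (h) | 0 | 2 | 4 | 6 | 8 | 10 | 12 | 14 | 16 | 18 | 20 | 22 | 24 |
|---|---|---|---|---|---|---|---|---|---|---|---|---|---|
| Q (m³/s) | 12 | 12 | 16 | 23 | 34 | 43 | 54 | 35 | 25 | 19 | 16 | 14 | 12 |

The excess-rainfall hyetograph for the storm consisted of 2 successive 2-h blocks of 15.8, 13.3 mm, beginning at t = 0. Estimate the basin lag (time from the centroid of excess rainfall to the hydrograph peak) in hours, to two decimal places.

Centroid of excess rainfall: t_c = Σ P_i·t̄_i / ΣP_i = 1.9141 h (block centres at 1, 3 h).
Hydrograph peak occurs at t = 12 h, so basin lag t_L = 12 − 1.9141 = 10.09 h.

t_L ≈ 10.09 h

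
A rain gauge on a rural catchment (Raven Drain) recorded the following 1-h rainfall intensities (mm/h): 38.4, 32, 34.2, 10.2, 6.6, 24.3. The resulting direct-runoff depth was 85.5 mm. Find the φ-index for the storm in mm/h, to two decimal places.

Only the 4 blocks with intensity above φ contribute runoff: 38.4, 32, 34.2, 24.3 mm/h.
Σ(I−φ)·Δt = d  ⇒  (38.4+32+34.2+24.3 − 4φ)·1 = 85.5
φ = (128.9 − 85.5/1) / 4 = 10.85 mm/h.

φ ≈ 10.85 mm/h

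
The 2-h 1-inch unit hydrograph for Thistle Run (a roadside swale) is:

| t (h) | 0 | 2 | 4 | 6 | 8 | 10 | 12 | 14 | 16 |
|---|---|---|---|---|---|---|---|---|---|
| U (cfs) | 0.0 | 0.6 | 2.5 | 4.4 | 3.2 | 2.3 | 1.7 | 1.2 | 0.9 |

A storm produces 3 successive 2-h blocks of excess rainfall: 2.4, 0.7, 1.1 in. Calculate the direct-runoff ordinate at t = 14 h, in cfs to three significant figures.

Q ≈ 6.60 cfs

By discrete convolution, Q_j = Σ (P_i / 1 in) · U_{j−i}.
At t = 14 h (j=7): Q = (2.4/1)·1.2 + (0.7/1)·1.7 + (1.1/1)·2.3 = 6.60 cfs.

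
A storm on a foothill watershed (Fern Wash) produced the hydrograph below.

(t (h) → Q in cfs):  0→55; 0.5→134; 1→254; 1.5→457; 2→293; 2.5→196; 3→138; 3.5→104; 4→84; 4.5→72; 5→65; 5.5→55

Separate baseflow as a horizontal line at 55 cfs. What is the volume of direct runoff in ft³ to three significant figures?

Direct-runoff ordinates (Q − Q_b): 0.0, 79.0, 199.0, 402.0, 238.0, 141.0, 83.0, 49.0, 29.0, 17.0, 10.0, 0.0 cfs.
ΣQ_DR = 1247 cfs.
With Δt = 0.5 h = 1800 s, V = ΣQ_DR · Δt = 1247 × 1800 = 2.24 × 10^6 ft³.

V ≈ 2.24 × 10^6 ft³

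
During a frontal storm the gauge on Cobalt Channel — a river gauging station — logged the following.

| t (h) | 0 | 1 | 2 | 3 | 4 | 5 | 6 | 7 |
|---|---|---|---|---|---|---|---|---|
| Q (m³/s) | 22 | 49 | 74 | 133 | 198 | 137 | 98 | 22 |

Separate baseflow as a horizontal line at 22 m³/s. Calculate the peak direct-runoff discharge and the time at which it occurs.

Subtracting baseflow gives direct-runoff ordinates: 0.0, 27.0, 52.0, 111.0, 176.0, 115.0, 76.0, 0.0 m³/s.
The maximum is 176.0 m³/s, occurring at the reading for t = 4 h.

Q_p = 176.0 m³/s at t = 4 h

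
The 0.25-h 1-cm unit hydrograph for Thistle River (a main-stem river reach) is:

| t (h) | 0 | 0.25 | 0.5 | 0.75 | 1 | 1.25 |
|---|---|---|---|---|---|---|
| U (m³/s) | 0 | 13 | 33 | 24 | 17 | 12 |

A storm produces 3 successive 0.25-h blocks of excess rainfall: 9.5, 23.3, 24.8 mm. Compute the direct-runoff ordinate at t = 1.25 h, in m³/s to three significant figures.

By discrete convolution, Q_j = Σ (P_i / 10 mm) · U_{j−i}.
At t = 1.25 h (j=5): Q = (9.5/10)·12 + (23.3/10)·17 + (24.8/10)·24 = 111 m³/s.

Q ≈ 111 m³/s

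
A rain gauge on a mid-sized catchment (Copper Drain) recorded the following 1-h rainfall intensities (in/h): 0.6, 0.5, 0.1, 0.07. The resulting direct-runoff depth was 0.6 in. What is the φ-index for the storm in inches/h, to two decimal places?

φ ≈ 0.25 in/h

Only the 2 blocks with intensity above φ contribute runoff: 0.6, 0.5 in/h.
Σ(I−φ)·Δt = d  ⇒  (0.6+0.5 − 2φ)·1 = 0.6
φ = (1.100 − 0.6/1) / 2 = 0.25 in/h.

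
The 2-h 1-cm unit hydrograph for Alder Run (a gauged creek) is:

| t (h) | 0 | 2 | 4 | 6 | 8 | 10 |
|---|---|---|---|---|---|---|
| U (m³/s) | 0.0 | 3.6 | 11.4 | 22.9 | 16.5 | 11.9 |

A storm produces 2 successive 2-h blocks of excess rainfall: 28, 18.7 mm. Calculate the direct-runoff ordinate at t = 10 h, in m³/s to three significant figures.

Q ≈ 64.2 m³/s

By discrete convolution, Q_j = Σ (P_i / 10 mm) · U_{j−i}.
At t = 10 h (j=5): Q = (28/10)·11.9 + (18.7/10)·16.5 = 64.2 m³/s.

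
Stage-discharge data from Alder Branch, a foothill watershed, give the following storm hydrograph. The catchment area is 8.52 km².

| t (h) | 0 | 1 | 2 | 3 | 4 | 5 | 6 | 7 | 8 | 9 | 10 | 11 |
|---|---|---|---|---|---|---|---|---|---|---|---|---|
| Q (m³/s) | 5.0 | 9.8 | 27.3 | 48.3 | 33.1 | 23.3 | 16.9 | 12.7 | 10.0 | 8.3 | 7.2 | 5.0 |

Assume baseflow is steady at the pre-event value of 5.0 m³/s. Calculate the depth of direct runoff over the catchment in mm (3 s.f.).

Direct runoff: 0.0, 4.8, 22.3, 43.3, 28.1, 18.3, 11.9, 7.7, 5.0, 3.3, 2.2, 0.0 m³/s; ΣQ_DR = 146.9 m³/s.
V = ΣQ_DR · Δt = 146.9 × 3600 s = 5.288 × 10^5 m³.
Over A = 8.52 km², depth = V / A = 62.1 mm.

d ≈ 62.1 mm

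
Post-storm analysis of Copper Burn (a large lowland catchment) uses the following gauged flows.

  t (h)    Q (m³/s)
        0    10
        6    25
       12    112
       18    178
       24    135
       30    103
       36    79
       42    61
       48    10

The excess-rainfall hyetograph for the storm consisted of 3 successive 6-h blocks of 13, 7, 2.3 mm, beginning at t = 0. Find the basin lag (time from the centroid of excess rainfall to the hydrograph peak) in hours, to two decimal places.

t_L ≈ 11.88 h

Centroid of excess rainfall: t_c = Σ P_i·t̄_i / ΣP_i = 6.1211 h (block centres at 3, 9, 15 h).
Hydrograph peak occurs at t = 18 h, so basin lag t_L = 18 − 6.1211 = 11.88 h.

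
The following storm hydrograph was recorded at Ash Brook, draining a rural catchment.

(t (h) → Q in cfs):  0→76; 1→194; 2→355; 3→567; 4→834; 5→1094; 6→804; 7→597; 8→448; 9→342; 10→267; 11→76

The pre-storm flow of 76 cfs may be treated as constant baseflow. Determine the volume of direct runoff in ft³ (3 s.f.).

Direct-runoff ordinates (Q − Q_b): 0.0, 118.0, 279.0, 491.0, 758.0, 1018.0, 728.0, 521.0, 372.0, 266.0, 191.0, 0.0 cfs.
ΣQ_DR = 4742 cfs.
With Δt = 1 h = 3600 s, V = ΣQ_DR · Δt = 4742 × 3600 = 1.71 × 10^7 ft³.

V ≈ 1.71 × 10^7 ft³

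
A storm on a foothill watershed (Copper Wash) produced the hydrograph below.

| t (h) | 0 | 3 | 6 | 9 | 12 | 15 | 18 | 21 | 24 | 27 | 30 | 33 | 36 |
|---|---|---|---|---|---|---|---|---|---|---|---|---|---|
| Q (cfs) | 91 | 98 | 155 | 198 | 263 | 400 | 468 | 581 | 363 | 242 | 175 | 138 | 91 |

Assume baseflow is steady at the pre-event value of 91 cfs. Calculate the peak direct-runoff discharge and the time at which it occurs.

Q_p = 490.0 cfs at t = 21 h

Subtracting baseflow gives direct-runoff ordinates: 0.0, 7.0, 64.0, 107.0, 172.0, 309.0, 377.0, 490.0, 272.0, 151.0, 84.0, 47.0, 0.0 cfs.
The maximum is 490.0 cfs, occurring at the reading for t = 21 h.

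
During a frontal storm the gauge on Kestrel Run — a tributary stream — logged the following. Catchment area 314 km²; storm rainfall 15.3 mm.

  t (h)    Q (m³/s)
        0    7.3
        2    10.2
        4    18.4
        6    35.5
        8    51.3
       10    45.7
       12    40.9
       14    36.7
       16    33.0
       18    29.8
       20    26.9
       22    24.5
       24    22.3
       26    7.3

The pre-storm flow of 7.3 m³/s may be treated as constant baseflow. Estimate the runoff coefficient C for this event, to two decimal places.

C ≈ 0.43

ΣQ_DR = 287.6 m³/s; V = ΣQ_DR·Δt = 2.071 × 10^6 m³.
Runoff depth d = V / A = 6.595 mm.
C = d / P = 6.595 / 15.3 = 0.43.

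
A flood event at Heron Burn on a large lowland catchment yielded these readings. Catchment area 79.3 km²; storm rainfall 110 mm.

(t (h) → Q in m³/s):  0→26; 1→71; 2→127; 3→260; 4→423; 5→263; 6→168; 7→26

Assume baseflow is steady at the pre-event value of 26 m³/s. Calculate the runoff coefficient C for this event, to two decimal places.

ΣQ_DR = 1156 m³/s; V = ΣQ_DR·Δt = 4.162 × 10^6 m³.
Runoff depth d = V / A = 52.48 mm.
C = d / P = 52.48 / 110 = 0.48.

C ≈ 0.48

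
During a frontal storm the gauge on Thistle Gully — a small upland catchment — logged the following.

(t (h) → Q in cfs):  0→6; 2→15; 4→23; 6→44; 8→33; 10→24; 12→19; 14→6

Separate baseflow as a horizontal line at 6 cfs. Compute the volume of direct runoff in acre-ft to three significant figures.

Direct-runoff ordinates (Q − Q_b): 0.0, 9.0, 17.0, 38.0, 27.0, 18.0, 13.0, 0.0 cfs.
ΣQ_DR = 122.0 cfs.
With Δt = 2 h = 7200 s, V = ΣQ_DR · Δt = 122.0 × 7200 = 8.78 × 10^5 ft³ = 20.2 acre-ft.

V ≈ 20.2 acre-ft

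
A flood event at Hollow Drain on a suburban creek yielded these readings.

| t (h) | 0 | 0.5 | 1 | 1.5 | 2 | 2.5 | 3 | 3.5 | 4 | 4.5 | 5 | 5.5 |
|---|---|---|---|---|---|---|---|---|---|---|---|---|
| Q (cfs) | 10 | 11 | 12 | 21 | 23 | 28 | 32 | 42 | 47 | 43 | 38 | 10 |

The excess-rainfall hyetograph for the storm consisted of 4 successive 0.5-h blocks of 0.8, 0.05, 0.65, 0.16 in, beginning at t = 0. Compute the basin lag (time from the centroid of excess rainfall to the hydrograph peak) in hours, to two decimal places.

Centroid of excess rainfall: t_c = Σ P_i·t̄_i / ΣP_i = 0.8012 h (block centres at 0.25, 0.75, 1.25, 1.75 h).
Hydrograph peak occurs at t = 4 h, so basin lag t_L = 4 − 0.8012 = 3.20 h.

t_L ≈ 3.20 h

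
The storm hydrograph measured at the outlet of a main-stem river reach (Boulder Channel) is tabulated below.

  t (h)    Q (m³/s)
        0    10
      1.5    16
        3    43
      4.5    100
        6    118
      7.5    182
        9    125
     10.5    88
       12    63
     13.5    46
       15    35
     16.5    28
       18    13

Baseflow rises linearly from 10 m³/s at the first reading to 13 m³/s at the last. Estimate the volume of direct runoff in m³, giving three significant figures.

V ≈ 3.87 × 10^6 m³

Direct-runoff ordinates (Q − Q_b): 0.00, 5.75, 32.50, 89.25, 107.00, 170.75, 113.50, 76.25, 51.00, 33.75, 22.50, 15.25, 0.00 m³/s.
ΣQ_DR = 717.5 m³/s.
With Δt = 1.5 h = 5400 s, V = ΣQ_DR · Δt = 717.5 × 5400 = 3.87 × 10^6 m³.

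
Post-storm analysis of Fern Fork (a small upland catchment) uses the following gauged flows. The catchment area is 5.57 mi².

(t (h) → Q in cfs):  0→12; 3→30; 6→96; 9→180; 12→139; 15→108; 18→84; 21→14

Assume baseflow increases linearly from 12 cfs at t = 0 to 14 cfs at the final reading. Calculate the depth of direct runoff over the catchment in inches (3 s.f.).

Direct runoff: 0.00, 17.71, 83.43, 167.14, 125.86, 94.57, 70.29, 0.00 cfs; ΣQ_DR = 559.0 cfs.
V = ΣQ_DR · Δt = 559.0 × 10800 s = 6.037 × 10^6 ft³.
Over A = 5.57 mi², depth = V / A = 0.467 in.

d ≈ 0.467 in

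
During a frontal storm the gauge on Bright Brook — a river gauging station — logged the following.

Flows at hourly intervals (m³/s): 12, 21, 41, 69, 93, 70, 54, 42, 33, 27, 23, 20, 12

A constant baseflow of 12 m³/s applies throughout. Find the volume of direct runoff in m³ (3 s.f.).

V ≈ 1.30 × 10^6 m³

Direct-runoff ordinates (Q − Q_b): 0.0, 9.0, 29.0, 57.0, 81.0, 58.0, 42.0, 30.0, 21.0, 15.0, 11.0, 8.0, 0.0 m³/s.
ΣQ_DR = 361.0 m³/s.
With Δt = 1 h = 3600 s, V = ΣQ_DR · Δt = 361.0 × 3600 = 1.30 × 10^6 m³.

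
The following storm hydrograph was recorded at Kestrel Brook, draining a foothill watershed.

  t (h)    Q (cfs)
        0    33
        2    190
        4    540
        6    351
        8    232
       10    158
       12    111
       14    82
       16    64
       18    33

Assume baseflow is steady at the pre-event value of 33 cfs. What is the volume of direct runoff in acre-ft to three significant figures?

Direct-runoff ordinates (Q − Q_b): 0.0, 157.0, 507.0, 318.0, 199.0, 125.0, 78.0, 49.0, 31.0, 0.0 cfs.
ΣQ_DR = 1464 cfs.
With Δt = 2 h = 7200 s, V = ΣQ_DR · Δt = 1464 × 7200 = 1.05 × 10^7 ft³ = 242 acre-ft.

V ≈ 242 acre-ft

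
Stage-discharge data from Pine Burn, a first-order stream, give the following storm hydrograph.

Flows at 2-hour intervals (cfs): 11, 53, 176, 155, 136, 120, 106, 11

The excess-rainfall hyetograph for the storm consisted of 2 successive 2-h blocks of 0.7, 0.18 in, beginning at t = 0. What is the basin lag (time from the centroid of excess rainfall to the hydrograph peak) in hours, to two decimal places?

Centroid of excess rainfall: t_c = Σ P_i·t̄_i / ΣP_i = 1.4091 h (block centres at 1, 3 h).
Hydrograph peak occurs at t = 4 h, so basin lag t_L = 4 − 1.4091 = 2.59 h.

t_L ≈ 2.59 h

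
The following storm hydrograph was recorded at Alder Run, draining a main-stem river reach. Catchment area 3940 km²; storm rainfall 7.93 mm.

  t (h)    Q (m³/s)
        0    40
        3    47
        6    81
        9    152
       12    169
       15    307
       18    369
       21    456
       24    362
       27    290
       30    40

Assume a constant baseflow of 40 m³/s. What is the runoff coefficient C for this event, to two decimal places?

C ≈ 0.65

ΣQ_DR = 1873 m³/s; V = ΣQ_DR·Δt = 2.023 × 10^7 m³.
Runoff depth d = V / A = 5.134 mm.
C = d / P = 5.134 / 7.93 = 0.65.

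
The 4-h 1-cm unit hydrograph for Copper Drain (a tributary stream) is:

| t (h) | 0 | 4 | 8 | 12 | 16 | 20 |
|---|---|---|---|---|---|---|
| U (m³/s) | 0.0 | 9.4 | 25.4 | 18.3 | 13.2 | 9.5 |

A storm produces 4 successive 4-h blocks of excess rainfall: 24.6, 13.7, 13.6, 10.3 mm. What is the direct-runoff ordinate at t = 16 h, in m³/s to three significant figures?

Q ≈ 102 m³/s

By discrete convolution, Q_j = Σ (P_i / 10 mm) · U_{j−i}.
At t = 16 h (j=4): Q = (24.6/10)·13.2 + (13.7/10)·18.3 + (13.6/10)·25.4 + (10.3/10)·9.4 = 102 m³/s.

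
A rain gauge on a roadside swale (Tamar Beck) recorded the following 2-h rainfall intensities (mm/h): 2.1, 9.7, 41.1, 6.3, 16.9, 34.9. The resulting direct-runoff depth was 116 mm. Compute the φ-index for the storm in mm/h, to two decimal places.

Only the 3 blocks with intensity above φ contribute runoff: 41.1, 16.9, 34.9 mm/h.
Σ(I−φ)·Δt = d  ⇒  (41.1+16.9+34.9 − 3φ)·2 = 116
φ = (92.90 − 116/2) / 3 = 11.63 mm/h.

φ ≈ 11.63 mm/h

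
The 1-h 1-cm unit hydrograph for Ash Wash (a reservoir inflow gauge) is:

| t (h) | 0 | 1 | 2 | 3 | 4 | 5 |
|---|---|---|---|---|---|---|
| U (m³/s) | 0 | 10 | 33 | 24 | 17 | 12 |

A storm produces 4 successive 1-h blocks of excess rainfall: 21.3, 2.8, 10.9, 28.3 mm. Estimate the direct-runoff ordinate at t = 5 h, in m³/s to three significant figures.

Q ≈ 150 m³/s

By discrete convolution, Q_j = Σ (P_i / 10 mm) · U_{j−i}.
At t = 5 h (j=5): Q = (21.3/10)·12 + (2.8/10)·17 + (10.9/10)·24 + (28.3/10)·33 = 150 m³/s.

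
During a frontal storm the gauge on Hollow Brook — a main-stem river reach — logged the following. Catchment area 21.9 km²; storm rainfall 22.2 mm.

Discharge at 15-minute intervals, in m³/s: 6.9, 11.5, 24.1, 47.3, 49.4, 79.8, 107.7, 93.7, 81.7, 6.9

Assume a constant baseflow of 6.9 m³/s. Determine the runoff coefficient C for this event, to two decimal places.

C ≈ 0.81

ΣQ_DR = 440.0 m³/s; V = ΣQ_DR·Δt = 3.960 × 10^5 m³.
Runoff depth d = V / A = 18.08 mm.
C = d / P = 18.08 / 22.2 = 0.81.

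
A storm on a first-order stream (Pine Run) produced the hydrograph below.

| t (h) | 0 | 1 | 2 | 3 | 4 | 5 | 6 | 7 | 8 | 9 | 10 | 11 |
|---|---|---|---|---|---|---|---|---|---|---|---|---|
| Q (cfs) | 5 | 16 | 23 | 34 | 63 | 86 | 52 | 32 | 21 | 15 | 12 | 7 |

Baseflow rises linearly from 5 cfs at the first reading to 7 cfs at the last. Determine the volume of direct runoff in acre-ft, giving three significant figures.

Direct-runoff ordinates (Q − Q_b): 0.00, 10.82, 17.64, 28.45, 57.27, 80.09, 45.91, 25.73, 14.55, 8.36, 5.18, 0.00 cfs.
ΣQ_DR = 294.0 cfs.
With Δt = 1 h = 3600 s, V = ΣQ_DR · Δt = 294.0 × 3600 = 1.06 × 10^6 ft³ = 24.3 acre-ft.

V ≈ 24.3 acre-ft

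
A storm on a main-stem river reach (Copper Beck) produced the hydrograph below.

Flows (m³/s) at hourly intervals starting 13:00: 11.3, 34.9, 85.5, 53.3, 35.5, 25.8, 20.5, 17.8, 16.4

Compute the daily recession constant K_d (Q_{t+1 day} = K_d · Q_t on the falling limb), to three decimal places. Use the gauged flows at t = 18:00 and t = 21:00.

K_d ≈ 0.027

Between t = 18:00 and t = 21:00 the flow falls from 25.8 to 16.4 m³/s over 3×1 h = 3 h.
Per-interval ratio K = (16.4/25.8)^(1/3) = 0.8598; K_d = K^(24/1) = 0.027.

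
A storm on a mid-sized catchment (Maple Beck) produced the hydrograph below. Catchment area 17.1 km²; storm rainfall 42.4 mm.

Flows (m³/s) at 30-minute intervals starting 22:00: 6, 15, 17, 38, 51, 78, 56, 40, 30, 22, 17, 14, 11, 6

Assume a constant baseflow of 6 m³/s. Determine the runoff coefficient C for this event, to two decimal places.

C ≈ 0.79

ΣQ_DR = 317.0 m³/s; V = ΣQ_DR·Δt = 5.706 × 10^5 m³.
Runoff depth d = V / A = 33.37 mm.
C = d / P = 33.37 / 42.4 = 0.79.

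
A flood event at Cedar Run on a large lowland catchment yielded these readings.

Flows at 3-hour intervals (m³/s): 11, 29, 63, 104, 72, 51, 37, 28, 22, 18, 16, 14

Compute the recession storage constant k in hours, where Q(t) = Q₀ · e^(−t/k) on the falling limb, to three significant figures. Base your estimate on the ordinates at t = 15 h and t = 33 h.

On the falling limb, Q drops from 51 to 14 m³/s between t = 15 h and t = 33 h (Δt = 18 h).
k = −Δt / ln(Q₂/Q₁) = −18 / ln(14/51) = 13.9 h.

k ≈ 13.9 h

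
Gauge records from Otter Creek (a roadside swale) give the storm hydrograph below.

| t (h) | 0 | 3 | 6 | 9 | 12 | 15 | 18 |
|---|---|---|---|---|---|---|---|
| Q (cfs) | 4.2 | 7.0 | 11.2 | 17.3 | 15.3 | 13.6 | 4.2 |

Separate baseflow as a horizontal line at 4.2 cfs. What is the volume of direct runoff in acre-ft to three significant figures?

V ≈ 10.8 acre-ft

Direct-runoff ordinates (Q − Q_b): 0.0, 2.8, 7.0, 13.1, 11.1, 9.4, 0.0 cfs.
ΣQ_DR = 43.40 cfs.
With Δt = 3 h = 10800 s, V = ΣQ_DR · Δt = 43.40 × 10800 = 4.69 × 10^5 ft³ = 10.8 acre-ft.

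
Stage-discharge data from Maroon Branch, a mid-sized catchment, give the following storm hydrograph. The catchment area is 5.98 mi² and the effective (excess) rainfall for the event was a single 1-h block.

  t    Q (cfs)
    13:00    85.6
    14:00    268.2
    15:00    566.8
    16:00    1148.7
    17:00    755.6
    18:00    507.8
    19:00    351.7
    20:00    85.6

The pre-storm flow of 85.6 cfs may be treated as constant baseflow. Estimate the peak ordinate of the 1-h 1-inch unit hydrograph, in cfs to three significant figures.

Direct runoff: 0.0, 182.6, 481.2, 1063.1, 670.0, 422.2, 266.1, 0.0 cfs; ΣQ_DR = 3085 cfs, peak = 1063.1 cfs.
Runoff depth d = ΣQ_DR·Δt / A = 3085 × 3600 / (5.98 mi²) = 0.7995 in.
The 1-inch UH is the DRH scaled by (1 in)/d, so U_p = 1063.1 × 1/0.7995 = 1330 cfs.

U_p ≈ 1330 cfs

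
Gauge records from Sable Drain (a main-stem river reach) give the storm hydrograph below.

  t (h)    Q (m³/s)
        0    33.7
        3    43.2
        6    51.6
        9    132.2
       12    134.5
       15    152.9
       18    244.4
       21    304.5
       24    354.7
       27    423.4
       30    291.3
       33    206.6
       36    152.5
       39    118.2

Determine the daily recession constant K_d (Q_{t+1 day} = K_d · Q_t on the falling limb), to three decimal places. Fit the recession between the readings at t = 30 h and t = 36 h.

Between t = 30 h and t = 36 h the flow falls from 291.3 to 152.5 m³/s over 2×3 h = 6 h.
Per-interval ratio K = (152.5/291.3)^(1/2) = 0.7235; K_d = K^(24/3) = 0.075.

K_d ≈ 0.075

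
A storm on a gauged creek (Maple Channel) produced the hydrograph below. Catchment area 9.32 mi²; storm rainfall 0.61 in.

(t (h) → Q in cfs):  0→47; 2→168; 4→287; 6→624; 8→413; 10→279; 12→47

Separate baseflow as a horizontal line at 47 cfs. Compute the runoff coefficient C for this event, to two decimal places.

ΣQ_DR = 1536 cfs; V = ΣQ_DR·Δt = 1.106 × 10^7 ft³.
Runoff depth d = V / A = 0.5108 in.
C = d / P = 0.5108 / 0.61 = 0.84.

C ≈ 0.84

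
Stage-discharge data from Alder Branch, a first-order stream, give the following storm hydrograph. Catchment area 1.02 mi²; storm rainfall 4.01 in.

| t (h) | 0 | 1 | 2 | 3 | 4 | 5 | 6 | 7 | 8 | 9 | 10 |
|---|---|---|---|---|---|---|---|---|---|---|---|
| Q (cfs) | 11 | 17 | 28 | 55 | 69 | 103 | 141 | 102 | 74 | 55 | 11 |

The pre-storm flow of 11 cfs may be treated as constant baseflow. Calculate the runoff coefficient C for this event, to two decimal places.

C ≈ 0.21

ΣQ_DR = 545.0 cfs; V = ΣQ_DR·Δt = 1.962 × 10^6 ft³.
Runoff depth d = V / A = 0.8280 in.
C = d / P = 0.8280 / 4.01 = 0.21.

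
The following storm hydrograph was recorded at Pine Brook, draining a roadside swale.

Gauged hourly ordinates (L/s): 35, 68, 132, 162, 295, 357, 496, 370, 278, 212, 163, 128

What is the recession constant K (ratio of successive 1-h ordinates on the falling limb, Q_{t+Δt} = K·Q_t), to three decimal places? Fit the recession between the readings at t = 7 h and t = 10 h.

Using the recession-limb readings at t = 7 h and t = 10 h: Q falls from 370 to 163 L/s over 3 intervals.
K = (Q₂/Q₁)^(1/3) = (163/370)^(1/3) = 0.761.

K ≈ 0.761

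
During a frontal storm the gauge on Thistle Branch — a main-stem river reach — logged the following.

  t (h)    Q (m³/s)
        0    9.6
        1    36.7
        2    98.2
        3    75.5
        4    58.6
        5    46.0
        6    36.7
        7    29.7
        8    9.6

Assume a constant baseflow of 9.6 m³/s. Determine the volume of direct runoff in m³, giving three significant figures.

Direct-runoff ordinates (Q − Q_b): 0.0, 27.1, 88.6, 65.9, 49.0, 36.4, 27.1, 20.1, 0.0 m³/s.
ΣQ_DR = 314.2 m³/s.
With Δt = 1 h = 3600 s, V = ΣQ_DR · Δt = 314.2 × 3600 = 1.13 × 10^6 m³.

V ≈ 1.13 × 10^6 m³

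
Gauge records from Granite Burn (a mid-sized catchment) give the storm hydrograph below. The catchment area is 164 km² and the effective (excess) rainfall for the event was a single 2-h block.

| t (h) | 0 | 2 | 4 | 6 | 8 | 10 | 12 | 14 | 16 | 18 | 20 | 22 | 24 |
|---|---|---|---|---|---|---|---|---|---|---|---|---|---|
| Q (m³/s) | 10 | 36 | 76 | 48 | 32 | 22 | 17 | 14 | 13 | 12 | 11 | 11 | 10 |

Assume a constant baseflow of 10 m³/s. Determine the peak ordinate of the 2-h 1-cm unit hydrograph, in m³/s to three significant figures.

U_p ≈ 82.6 m³/s

Direct runoff: 0.0, 26.0, 66.0, 38.0, 22.0, 12.0, 7.0, 4.0, 3.0, 2.0, 1.0, 1.0, 0.0 m³/s; ΣQ_DR = 182.0 m³/s, peak = 66.0 m³/s.
Runoff depth d = ΣQ_DR·Δt / A = 182.0 × 7200 / (164 km²) = 7.990 mm.
The 1-cm UH is the DRH scaled by (10 mm)/d, so U_p = 66.0 × 10/7.990 = 82.6 m³/s.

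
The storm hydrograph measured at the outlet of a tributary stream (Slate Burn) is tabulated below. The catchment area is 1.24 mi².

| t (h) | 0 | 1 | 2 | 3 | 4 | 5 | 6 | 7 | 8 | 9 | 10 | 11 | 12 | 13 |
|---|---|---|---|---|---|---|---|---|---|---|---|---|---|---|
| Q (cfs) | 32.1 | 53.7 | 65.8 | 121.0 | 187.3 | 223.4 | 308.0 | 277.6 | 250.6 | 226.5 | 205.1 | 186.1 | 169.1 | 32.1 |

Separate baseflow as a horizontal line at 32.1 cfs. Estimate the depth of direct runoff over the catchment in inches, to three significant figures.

Direct runoff: 0.0, 21.6, 33.7, 88.9, 155.2, 191.3, 275.9, 245.5, 218.5, 194.4, 173.0, 154.0, 137.0, 0.0 cfs; ΣQ_DR = 1889 cfs.
V = ΣQ_DR · Δt = 1889 × 3600 s = 6.800 × 10^6 ft³.
Over A = 1.24 mi², depth = V / A = 2.36 in.

d ≈ 2.36 in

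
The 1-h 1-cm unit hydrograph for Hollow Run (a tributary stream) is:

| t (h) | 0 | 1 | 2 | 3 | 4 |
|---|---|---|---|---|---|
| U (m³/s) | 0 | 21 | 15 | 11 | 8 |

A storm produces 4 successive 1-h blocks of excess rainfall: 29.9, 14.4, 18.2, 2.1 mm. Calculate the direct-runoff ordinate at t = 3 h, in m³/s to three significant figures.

Q ≈ 92.7 m³/s

By discrete convolution, Q_j = Σ (P_i / 10 mm) · U_{j−i}.
At t = 3 h (j=3): Q = (29.9/10)·11 + (14.4/10)·15 + (18.2/10)·21 + (2.1/10)·0 = 92.7 m³/s.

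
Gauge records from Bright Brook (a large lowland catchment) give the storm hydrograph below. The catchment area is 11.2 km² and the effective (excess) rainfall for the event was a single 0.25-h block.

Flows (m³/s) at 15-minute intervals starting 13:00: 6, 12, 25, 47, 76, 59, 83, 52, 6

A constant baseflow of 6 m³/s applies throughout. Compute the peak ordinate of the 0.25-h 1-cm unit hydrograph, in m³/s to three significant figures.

U_p ≈ 30.7 m³/s

Direct runoff: 0.0, 6.0, 19.0, 41.0, 70.0, 53.0, 77.0, 46.0, 0.0 m³/s; ΣQ_DR = 312.0 m³/s, peak = 77.0 m³/s.
Runoff depth d = ΣQ_DR·Δt / A = 312.0 × 900 / (11.2 km²) = 25.07 mm.
The 1-cm UH is the DRH scaled by (10 mm)/d, so U_p = 77.0 × 10/25.07 = 30.7 m³/s.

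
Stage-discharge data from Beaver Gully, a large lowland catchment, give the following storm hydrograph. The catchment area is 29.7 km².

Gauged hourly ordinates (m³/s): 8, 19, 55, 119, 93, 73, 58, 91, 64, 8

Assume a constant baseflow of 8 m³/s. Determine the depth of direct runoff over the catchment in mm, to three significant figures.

Direct runoff: 0.0, 11.0, 47.0, 111.0, 85.0, 65.0, 50.0, 83.0, 56.0, 0.0 m³/s; ΣQ_DR = 508.0 m³/s.
V = ΣQ_DR · Δt = 508.0 × 3600 s = 1.829 × 10^6 m³.
Over A = 29.7 km², depth = V / A = 61.6 mm.

d ≈ 61.6 mm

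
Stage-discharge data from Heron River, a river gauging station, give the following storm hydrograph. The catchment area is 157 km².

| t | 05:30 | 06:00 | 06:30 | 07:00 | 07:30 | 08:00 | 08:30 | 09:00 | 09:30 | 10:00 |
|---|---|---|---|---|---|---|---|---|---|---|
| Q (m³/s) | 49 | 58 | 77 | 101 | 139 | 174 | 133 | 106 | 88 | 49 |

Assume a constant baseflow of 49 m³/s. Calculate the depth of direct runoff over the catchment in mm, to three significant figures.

Direct runoff: 0.0, 9.0, 28.0, 52.0, 90.0, 125.0, 84.0, 57.0, 39.0, 0.0 m³/s; ΣQ_DR = 484.0 m³/s.
V = ΣQ_DR · Δt = 484.0 × 1800 s = 8.712 × 10^5 m³.
Over A = 157 km², depth = V / A = 5.55 mm.

d ≈ 5.55 mm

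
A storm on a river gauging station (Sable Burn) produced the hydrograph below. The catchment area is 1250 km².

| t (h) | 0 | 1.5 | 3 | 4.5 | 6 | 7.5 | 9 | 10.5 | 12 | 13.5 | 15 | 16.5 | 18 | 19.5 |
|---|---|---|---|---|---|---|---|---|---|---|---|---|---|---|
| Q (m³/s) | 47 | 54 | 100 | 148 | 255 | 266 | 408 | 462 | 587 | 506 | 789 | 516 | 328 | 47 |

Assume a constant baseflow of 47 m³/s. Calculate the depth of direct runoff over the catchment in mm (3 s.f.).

d ≈ 16.7 mm

Direct runoff: 0.0, 7.0, 53.0, 101.0, 208.0, 219.0, 361.0, 415.0, 540.0, 459.0, 742.0, 469.0, 281.0, 0.0 m³/s; ΣQ_DR = 3855 m³/s.
V = ΣQ_DR · Δt = 3855 × 5400 s = 2.082 × 10^7 m³.
Over A = 1250 km², depth = V / A = 16.7 mm.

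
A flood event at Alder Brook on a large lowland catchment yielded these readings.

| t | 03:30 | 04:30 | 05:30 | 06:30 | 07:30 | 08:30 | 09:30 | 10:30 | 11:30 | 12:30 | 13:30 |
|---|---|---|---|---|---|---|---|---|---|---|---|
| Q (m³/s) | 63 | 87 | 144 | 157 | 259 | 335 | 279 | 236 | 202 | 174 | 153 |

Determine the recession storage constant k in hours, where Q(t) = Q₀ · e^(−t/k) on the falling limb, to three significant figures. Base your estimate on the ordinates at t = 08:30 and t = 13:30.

k ≈ 6.38 h

On the falling limb, Q drops from 335 to 153 m³/s between t = 08:30 and t = 13:30 (Δt = 5 h).
k = −Δt / ln(Q₂/Q₁) = −5 / ln(153/335) = 6.38 h.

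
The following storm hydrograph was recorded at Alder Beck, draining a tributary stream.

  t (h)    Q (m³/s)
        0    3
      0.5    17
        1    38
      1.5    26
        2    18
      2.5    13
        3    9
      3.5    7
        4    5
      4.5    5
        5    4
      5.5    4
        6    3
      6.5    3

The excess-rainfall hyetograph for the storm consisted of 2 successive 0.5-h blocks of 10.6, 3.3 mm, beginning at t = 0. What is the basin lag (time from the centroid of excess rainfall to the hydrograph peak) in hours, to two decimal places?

Centroid of excess rainfall: t_c = Σ P_i·t̄_i / ΣP_i = 0.3687 h (block centres at 0.25, 0.75 h).
Hydrograph peak occurs at t = 1 h, so basin lag t_L = 1 − 0.3687 = 0.63 h.

t_L ≈ 0.63 h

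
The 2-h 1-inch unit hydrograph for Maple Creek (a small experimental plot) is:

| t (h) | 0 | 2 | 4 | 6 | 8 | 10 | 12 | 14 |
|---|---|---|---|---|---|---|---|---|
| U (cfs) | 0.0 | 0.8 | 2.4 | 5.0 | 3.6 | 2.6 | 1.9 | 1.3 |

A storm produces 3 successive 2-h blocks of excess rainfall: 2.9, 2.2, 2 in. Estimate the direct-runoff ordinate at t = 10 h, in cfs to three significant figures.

By discrete convolution, Q_j = Σ (P_i / 1 in) · U_{j−i}.
At t = 10 h (j=5): Q = (2.9/1)·2.6 + (2.2/1)·3.6 + (2/1)·5.0 = 25.5 cfs.

Q ≈ 25.5 cfs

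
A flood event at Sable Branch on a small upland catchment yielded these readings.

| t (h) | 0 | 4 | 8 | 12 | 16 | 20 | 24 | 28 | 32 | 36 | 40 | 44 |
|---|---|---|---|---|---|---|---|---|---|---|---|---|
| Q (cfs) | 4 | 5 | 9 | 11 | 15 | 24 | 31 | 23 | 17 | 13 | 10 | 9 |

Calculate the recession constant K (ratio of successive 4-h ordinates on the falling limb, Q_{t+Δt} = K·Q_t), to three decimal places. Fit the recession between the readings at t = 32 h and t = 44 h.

Using the recession-limb readings at t = 32 h and t = 44 h: Q falls from 17 to 9 cfs over 3 intervals.
K = (Q₂/Q₁)^(1/3) = (9/17)^(1/3) = 0.809.

K ≈ 0.809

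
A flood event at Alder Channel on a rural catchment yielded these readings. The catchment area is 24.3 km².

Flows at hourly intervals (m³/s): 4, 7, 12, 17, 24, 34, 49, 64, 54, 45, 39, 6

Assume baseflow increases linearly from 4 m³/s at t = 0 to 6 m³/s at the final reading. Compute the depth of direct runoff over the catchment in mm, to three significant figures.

Direct runoff: 0.00, 2.82, 7.64, 12.45, 19.27, 29.09, 43.91, 58.73, 48.55, 39.36, 33.18, 0.00 m³/s; ΣQ_DR = 295.0 m³/s.
V = ΣQ_DR · Δt = 295.0 × 3600 s = 1.062 × 10^6 m³.
Over A = 24.3 km², depth = V / A = 43.7 mm.

d ≈ 43.7 mm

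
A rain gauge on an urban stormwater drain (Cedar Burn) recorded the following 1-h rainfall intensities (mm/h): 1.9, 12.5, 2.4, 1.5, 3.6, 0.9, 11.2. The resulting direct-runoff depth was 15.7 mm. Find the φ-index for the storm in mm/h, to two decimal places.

φ ≈ 4.00 mm/h

Only the 2 blocks with intensity above φ contribute runoff: 12.5, 11.2 mm/h.
Σ(I−φ)·Δt = d  ⇒  (12.5+11.2 − 2φ)·1 = 15.7
φ = (23.70 − 15.7/1) / 2 = 4.00 mm/h.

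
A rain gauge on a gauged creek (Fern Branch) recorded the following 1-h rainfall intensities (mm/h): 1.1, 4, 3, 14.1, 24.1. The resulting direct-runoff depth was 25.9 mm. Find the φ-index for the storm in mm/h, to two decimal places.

φ ≈ 6.15 mm/h

Only the 2 blocks with intensity above φ contribute runoff: 14.1, 24.1 mm/h.
Σ(I−φ)·Δt = d  ⇒  (14.1+24.1 − 2φ)·1 = 25.9
φ = (38.20 − 25.9/1) / 2 = 6.15 mm/h.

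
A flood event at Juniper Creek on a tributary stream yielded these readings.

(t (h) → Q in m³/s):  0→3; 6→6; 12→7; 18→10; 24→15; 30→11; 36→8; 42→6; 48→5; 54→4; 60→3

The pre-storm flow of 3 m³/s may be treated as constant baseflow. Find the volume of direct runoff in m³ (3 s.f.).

V ≈ 9.72 × 10^5 m³

Direct-runoff ordinates (Q − Q_b): 0.0, 3.0, 4.0, 7.0, 12.0, 8.0, 5.0, 3.0, 2.0, 1.0, 0.0 m³/s.
ΣQ_DR = 45.00 m³/s.
With Δt = 6 h = 21600 s, V = ΣQ_DR · Δt = 45.00 × 21600 = 9.72 × 10^5 m³.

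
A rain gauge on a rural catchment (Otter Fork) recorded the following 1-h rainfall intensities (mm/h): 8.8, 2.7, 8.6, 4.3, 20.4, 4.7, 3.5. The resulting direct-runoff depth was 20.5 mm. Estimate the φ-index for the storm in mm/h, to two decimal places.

φ ≈ 5.77 mm/h

Only the 3 blocks with intensity above φ contribute runoff: 8.8, 8.6, 20.4 mm/h.
Σ(I−φ)·Δt = d  ⇒  (8.8+8.6+20.4 − 3φ)·1 = 20.5
φ = (37.80 − 20.5/1) / 3 = 5.77 mm/h.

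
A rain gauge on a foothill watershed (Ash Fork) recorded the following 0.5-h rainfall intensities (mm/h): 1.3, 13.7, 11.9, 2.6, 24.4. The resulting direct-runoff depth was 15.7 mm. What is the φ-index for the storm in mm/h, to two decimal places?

Only the 3 blocks with intensity above φ contribute runoff: 13.7, 11.9, 24.4 mm/h.
Σ(I−φ)·Δt = d  ⇒  (13.7+11.9+24.4 − 3φ)·0.5 = 15.7
φ = (50.00 − 15.7/0.5) / 3 = 6.20 mm/h.

φ ≈ 6.20 mm/h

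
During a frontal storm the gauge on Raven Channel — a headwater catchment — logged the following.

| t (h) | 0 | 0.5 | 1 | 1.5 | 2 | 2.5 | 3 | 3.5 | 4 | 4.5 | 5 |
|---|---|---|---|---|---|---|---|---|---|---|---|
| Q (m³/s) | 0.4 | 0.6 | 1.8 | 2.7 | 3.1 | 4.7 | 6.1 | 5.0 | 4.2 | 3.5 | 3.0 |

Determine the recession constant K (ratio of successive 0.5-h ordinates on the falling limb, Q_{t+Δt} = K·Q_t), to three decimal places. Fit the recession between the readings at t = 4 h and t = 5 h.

K ≈ 0.845

Using the recession-limb readings at t = 4 h and t = 5 h: Q falls from 4.2 to 3.0 m³/s over 2 intervals.
K = (Q₂/Q₁)^(1/2) = (3.0/4.2)^(1/2) = 0.845.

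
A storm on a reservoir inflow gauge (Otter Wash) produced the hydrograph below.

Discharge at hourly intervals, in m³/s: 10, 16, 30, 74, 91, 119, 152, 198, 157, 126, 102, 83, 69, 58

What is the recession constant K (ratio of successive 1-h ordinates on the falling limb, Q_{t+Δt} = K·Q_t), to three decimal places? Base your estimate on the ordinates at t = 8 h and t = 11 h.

Using the recession-limb readings at t = 8 h and t = 11 h: Q falls from 157 to 83 m³/s over 3 intervals.
K = (Q₂/Q₁)^(1/3) = (83/157)^(1/3) = 0.809.

K ≈ 0.809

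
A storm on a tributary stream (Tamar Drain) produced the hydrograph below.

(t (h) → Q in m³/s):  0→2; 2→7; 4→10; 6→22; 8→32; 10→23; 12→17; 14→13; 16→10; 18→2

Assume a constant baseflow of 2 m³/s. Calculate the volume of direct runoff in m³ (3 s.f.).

Direct-runoff ordinates (Q − Q_b): 0.0, 5.0, 8.0, 20.0, 30.0, 21.0, 15.0, 11.0, 8.0, 0.0 m³/s.
ΣQ_DR = 118.0 m³/s.
With Δt = 2 h = 7200 s, V = ΣQ_DR · Δt = 118.0 × 7200 = 8.50 × 10^5 m³.

V ≈ 8.50 × 10^5 m³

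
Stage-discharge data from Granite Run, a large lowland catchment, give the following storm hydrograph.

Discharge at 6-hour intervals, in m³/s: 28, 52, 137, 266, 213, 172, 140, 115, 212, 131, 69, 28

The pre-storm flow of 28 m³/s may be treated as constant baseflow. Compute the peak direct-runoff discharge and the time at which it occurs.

Q_p = 238.0 m³/s at t = 18 h

Subtracting baseflow gives direct-runoff ordinates: 0.0, 24.0, 109.0, 238.0, 185.0, 144.0, 112.0, 87.0, 184.0, 103.0, 41.0, 0.0 m³/s.
The maximum is 238.0 m³/s, occurring at the reading for t = 18 h.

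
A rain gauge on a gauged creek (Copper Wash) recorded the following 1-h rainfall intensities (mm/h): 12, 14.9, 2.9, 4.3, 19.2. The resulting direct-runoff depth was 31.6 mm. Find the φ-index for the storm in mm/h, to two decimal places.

Only the 3 blocks with intensity above φ contribute runoff: 12, 14.9, 19.2 mm/h.
Σ(I−φ)·Δt = d  ⇒  (12+14.9+19.2 − 3φ)·1 = 31.6
φ = (46.10 − 31.6/1) / 3 = 4.83 mm/h.

φ ≈ 4.83 mm/h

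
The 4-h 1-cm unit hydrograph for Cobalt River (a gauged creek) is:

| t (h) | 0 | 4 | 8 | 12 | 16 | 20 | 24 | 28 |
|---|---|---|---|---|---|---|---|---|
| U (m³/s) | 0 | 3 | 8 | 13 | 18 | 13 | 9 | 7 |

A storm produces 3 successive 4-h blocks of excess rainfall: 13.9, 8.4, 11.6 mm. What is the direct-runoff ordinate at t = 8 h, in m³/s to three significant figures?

Q ≈ 13.6 m³/s

By discrete convolution, Q_j = Σ (P_i / 10 mm) · U_{j−i}.
At t = 8 h (j=2): Q = (13.9/10)·8 + (8.4/10)·3 + (11.6/10)·0 = 13.6 m³/s.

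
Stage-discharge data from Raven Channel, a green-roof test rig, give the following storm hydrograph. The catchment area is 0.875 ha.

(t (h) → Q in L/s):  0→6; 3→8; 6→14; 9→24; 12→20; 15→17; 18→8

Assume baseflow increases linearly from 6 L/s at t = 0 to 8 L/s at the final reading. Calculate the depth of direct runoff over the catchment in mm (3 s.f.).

d ≈ 59.2 mm

Direct runoff: 0.00, 1.67, 7.33, 17.00, 12.67, 9.33, 0.00 L/s; ΣQ_DR = 48.00 L/s.
V = ΣQ_DR · Δt = 48.00 × 10800 s = 5.184 × 10^5 L.
Over A = 0.875 ha, depth = V / A = 59.2 mm.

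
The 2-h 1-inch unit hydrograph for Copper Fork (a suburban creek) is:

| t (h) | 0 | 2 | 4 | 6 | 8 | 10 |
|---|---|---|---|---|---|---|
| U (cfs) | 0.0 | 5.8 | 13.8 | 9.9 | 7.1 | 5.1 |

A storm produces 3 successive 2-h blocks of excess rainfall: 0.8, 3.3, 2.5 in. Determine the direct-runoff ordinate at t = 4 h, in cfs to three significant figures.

Q ≈ 30.2 cfs

By discrete convolution, Q_j = Σ (P_i / 1 in) · U_{j−i}.
At t = 4 h (j=2): Q = (0.8/1)·13.8 + (3.3/1)·5.8 + (2.5/1)·0.0 = 30.2 cfs.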